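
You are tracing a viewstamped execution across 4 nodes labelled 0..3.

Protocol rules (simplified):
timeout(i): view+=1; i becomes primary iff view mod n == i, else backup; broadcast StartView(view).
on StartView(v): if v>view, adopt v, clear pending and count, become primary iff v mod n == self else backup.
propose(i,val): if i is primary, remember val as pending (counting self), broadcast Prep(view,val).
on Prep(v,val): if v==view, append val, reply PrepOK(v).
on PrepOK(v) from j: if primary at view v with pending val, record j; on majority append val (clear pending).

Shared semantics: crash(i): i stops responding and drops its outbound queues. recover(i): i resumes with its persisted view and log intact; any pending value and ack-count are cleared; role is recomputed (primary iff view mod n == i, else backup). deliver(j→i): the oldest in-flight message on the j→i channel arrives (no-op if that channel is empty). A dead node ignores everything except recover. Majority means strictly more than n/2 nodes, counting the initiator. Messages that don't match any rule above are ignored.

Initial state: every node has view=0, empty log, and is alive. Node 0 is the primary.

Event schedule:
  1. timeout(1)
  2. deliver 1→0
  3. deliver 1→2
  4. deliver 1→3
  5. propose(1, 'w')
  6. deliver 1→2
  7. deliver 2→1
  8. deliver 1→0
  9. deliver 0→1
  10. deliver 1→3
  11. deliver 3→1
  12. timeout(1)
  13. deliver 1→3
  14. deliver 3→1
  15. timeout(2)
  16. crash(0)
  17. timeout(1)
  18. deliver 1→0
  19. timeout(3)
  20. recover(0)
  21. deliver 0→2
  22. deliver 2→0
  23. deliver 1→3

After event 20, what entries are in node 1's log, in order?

step 1 timeout(1): 1={prim,v=1,log=-}
step 2 deliver 1→0: 0={back,v=1,log=-}
step 3 deliver 1→2: 2={back,v=1,log=-}
step 4 deliver 1→3: 3={back,v=1,log=-}
step 5 propose(1,'w'): —
step 6 deliver 1→2: 2={back,v=1,log=w}
step 7 deliver 2→1: —
step 8 deliver 1→0: 0={back,v=1,log=w}
step 9 deliver 0→1: 1={prim,v=1,log=w}
step 10 deliver 1→3: 3={back,v=1,log=w}
step 11 deliver 3→1: —
step 12 timeout(1): 1={back,v=2,log=w}
step 13 deliver 1→3: 3={back,v=2,log=w}
step 14 deliver 3→1: —
step 15 timeout(2): 2={prim,v=2,log=w}
step 16 crash(0): 0={✗back,v=1,log=w}
step 17 timeout(1): 1={back,v=3,log=w}
step 18 deliver 1→0: —
step 19 timeout(3): 3={prim,v=3,log=w}
step 20 recover(0): 0={back,v=1,log=w}

w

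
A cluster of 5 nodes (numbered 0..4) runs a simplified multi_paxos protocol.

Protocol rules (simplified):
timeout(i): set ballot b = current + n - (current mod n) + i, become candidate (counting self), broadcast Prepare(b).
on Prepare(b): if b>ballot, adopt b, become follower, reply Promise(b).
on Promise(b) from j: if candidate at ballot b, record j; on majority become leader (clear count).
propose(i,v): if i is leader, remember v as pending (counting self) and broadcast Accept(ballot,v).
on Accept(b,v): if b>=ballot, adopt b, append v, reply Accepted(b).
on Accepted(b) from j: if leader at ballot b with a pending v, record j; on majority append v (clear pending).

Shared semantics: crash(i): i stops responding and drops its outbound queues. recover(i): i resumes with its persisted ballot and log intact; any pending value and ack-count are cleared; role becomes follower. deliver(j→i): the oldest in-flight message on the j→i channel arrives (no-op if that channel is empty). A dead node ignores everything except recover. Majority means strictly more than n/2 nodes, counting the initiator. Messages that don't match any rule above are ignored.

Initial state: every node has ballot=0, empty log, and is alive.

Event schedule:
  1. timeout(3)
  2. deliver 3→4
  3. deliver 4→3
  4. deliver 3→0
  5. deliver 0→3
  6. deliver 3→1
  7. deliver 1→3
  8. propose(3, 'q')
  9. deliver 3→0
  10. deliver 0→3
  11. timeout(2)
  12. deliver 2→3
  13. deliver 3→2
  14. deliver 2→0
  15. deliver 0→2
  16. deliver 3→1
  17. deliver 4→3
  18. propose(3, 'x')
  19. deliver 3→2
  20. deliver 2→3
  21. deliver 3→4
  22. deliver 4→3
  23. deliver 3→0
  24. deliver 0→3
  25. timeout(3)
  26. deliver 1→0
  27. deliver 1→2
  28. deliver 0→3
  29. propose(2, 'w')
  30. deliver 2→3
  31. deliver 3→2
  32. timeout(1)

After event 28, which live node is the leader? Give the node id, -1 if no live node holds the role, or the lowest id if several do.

after 1 — timeout(3): n3:cand/b8/[-]
after 2 — deliver 3→4: n4:foll/b8/[-]
after 3 — deliver 4→3: ·
after 4 — deliver 3→0: n0:foll/b8/[-]
after 5 — deliver 0→3: n3:lead/b8/[-]
after 6 — deliver 3→1: n1:foll/b8/[-]
after 7 — deliver 1→3: ·
after 8 — propose(3,'q'): ·
after 9 — deliver 3→0: n0:foll/b8/[q]
after 10 — deliver 0→3: ·
after 11 — timeout(2): n2:cand/b7/[-]
after 12 — deliver 2→3: ·
after 13 — deliver 3→2: n2:foll/b8/[-]
after 14 — deliver 2→0: ·
after 15 — deliver 0→2: ·
after 16 — deliver 3→1: n1:foll/b8/[q]
after 17 — deliver 4→3: ·
after 18 — propose(3,'x'): ·
after 19 — deliver 3→2: n2:foll/b8/[q]
after 20 — deliver 2→3: ·
after 21 — deliver 3→4: n4:foll/b8/[q]
after 22 — deliver 4→3: ·
after 23 — deliver 3→0: n0:foll/b8/[q,x]
after 24 — deliver 0→3: n3:lead/b8/[x]
after 25 — timeout(3): n3:cand/b13/[x]
after 26 — deliver 1→0: ·
after 27 — deliver 1→2: ·
after 28 — deliver 0→3: ·

-1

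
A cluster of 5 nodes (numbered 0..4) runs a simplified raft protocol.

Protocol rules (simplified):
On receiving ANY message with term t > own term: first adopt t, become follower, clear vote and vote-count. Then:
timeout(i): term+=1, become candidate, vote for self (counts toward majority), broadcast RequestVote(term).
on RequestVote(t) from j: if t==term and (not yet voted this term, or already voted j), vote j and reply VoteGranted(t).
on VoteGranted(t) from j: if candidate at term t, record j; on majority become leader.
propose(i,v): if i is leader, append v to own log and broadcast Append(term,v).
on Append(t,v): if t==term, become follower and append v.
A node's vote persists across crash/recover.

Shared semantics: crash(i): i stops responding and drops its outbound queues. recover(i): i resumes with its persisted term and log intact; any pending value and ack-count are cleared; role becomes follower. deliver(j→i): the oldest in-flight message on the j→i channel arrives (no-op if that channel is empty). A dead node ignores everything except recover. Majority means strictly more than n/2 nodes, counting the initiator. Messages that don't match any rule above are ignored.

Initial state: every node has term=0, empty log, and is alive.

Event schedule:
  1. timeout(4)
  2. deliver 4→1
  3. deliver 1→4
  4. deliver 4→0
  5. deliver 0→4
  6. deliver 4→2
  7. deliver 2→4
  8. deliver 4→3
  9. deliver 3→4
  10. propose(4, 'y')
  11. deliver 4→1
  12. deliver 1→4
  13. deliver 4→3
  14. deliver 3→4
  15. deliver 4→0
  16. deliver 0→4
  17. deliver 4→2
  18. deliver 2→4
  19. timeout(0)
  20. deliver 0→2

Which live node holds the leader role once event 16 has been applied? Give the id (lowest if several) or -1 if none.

after 1 — timeout(4): n4:cand/t1/[-]
after 2 — deliver 4→1: n1:foll/t1/[-]
after 3 — deliver 1→4: ·
after 4 — deliver 4→0: n0:foll/t1/[-]
after 5 — deliver 0→4: n4:lead/t1/[-]
after 6 — deliver 4→2: n2:foll/t1/[-]
after 7 — deliver 2→4: ·
after 8 — deliver 4→3: n3:foll/t1/[-]
after 9 — deliver 3→4: ·
after 10 — propose(4,'y'): n4:lead/t1/[y]
after 11 — deliver 4→1: n1:foll/t1/[y]
after 12 — deliver 1→4: ·
after 13 — deliver 4→3: n3:foll/t1/[y]
after 14 — deliver 3→4: ·
after 15 — deliver 4→0: n0:foll/t1/[y]
after 16 — deliver 0→4: ·

4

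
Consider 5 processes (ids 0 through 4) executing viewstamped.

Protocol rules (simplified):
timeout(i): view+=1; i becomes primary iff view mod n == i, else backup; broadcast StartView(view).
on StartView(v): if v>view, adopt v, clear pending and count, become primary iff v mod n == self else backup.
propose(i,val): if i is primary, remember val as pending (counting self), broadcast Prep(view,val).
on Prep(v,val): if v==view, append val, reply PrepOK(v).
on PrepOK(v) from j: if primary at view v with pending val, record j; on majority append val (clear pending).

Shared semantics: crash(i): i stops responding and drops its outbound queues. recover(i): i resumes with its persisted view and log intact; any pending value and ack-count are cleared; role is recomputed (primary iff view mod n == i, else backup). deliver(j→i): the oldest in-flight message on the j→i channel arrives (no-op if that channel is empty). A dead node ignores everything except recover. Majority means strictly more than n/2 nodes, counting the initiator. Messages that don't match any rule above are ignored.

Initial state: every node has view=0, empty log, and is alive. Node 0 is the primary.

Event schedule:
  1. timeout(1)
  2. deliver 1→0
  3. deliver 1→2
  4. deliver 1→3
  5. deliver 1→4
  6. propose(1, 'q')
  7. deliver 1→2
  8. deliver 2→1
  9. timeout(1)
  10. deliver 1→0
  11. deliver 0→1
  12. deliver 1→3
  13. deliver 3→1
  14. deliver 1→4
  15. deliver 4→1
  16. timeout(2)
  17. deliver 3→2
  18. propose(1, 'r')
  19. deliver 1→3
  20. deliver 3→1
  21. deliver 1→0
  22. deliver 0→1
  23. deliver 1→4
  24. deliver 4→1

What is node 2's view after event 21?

2

1. timeout(1):  <1:prim v1 ->
2. deliver 1→0:  <0:back v1 ->
3. deliver 1→2:  <2:back v1 ->
4. deliver 1→3:  <3:back v1 ->
5. deliver 1→4:  <4:back v1 ->
6. propose(1,'q'):  nop
7. deliver 1→2:  <2:back v1 q>
8. deliver 2→1:  nop
9. timeout(1):  <1:back v2 ->
10. deliver 1→0:  <0:back v1 q>
11. deliver 0→1:  nop
12. deliver 1→3:  <3:back v1 q>
13. deliver 3→1:  nop
14. deliver 1→4:  <4:back v1 q>
15. deliver 4→1:  nop
16. timeout(2):  <2:prim v2 q>
17. deliver 3→2:  nop
18. propose(1,'r'):  nop
19. deliver 1→3:  <3:back v2 q>
20. deliver 3→1:  nop
21. deliver 1→0:  <0:back v2 q>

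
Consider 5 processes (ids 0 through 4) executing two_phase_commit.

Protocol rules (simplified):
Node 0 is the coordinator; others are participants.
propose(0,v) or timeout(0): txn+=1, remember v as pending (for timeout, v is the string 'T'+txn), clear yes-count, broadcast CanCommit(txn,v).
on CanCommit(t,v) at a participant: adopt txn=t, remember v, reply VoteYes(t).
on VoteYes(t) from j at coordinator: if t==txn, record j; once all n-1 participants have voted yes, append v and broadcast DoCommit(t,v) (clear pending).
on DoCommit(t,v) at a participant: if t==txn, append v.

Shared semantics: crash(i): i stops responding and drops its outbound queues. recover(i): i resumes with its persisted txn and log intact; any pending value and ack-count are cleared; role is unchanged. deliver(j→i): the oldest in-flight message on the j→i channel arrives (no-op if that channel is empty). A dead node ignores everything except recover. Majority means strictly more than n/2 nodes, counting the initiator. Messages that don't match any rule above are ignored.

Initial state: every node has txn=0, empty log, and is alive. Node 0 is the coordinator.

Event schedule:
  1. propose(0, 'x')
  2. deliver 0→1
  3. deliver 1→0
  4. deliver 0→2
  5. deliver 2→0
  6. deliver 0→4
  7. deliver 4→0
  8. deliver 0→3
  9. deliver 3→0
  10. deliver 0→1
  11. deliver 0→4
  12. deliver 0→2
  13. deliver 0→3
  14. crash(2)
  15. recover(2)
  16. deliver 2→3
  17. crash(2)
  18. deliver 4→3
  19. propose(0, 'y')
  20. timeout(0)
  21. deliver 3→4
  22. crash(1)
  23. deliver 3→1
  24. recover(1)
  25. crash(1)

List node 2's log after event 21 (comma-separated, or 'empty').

1. propose(0,'x'):  <0:coor t1 ->
2. deliver 0→1:  <1:part t1 ->
3. deliver 1→0:  nop
4. deliver 0→2:  <2:part t1 ->
5. deliver 2→0:  nop
6. deliver 0→4:  <4:part t1 ->
7. deliver 4→0:  nop
8. deliver 0→3:  <3:part t1 ->
9. deliver 3→0:  <0:coor t1 x>
10. deliver 0→1:  <1:part t1 x>
11. deliver 0→4:  <4:part t1 x>
12. deliver 0→2:  <2:part t1 x>
13. deliver 0→3:  <3:part t1 x>
14. crash(2):  <2:✗part t1 x>
15. recover(2):  <2:part t1 x>
16. deliver 2→3:  nop
17. crash(2):  <2:✗part t1 x>
18. deliver 4→3:  nop
19. propose(0,'y'):  <0:coor t2 x>
20. timeout(0):  <0:coor t3 x>
21. deliver 3→4:  nop

x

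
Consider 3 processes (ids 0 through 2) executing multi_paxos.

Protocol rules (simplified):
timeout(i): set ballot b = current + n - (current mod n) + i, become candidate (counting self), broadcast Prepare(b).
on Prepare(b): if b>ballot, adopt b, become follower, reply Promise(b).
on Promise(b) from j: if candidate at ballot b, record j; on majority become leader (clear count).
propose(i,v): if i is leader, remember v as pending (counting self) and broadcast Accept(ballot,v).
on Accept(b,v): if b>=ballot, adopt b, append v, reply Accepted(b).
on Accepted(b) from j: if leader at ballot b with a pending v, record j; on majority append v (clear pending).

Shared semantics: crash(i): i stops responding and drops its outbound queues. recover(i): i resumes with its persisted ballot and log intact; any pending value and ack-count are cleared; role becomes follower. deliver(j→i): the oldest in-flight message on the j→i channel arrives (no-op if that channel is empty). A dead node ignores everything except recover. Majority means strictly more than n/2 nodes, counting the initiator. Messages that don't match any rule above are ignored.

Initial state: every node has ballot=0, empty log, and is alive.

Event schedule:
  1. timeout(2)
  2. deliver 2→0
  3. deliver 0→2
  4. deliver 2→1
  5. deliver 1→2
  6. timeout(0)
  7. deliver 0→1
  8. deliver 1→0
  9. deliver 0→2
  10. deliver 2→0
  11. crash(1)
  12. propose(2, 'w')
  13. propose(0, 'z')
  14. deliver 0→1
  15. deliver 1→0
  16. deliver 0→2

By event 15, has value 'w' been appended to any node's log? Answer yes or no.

no

[1] timeout(2) → N2(cand b5 [-])
[2] deliver 2→0 → N0(foll b5 [-])
[3] deliver 0→2 → N2(lead b5 [-])
[4] deliver 2→1 → N1(foll b5 [-])
[5] deliver 1→2 → ∅
[6] timeout(0) → N0(cand b6 [-])
[7] deliver 0→1 → N1(foll b6 [-])
[8] deliver 1→0 → N0(lead b6 [-])
[9] deliver 0→2 → N2(foll b6 [-])
[10] deliver 2→0 → ∅
[11] crash(1) → N1(✗foll b6 [-])
[12] propose(2,'w') → ∅
[13] propose(0,'z') → ∅
[14] deliver 0→1 → ∅
[15] deliver 1→0 → ∅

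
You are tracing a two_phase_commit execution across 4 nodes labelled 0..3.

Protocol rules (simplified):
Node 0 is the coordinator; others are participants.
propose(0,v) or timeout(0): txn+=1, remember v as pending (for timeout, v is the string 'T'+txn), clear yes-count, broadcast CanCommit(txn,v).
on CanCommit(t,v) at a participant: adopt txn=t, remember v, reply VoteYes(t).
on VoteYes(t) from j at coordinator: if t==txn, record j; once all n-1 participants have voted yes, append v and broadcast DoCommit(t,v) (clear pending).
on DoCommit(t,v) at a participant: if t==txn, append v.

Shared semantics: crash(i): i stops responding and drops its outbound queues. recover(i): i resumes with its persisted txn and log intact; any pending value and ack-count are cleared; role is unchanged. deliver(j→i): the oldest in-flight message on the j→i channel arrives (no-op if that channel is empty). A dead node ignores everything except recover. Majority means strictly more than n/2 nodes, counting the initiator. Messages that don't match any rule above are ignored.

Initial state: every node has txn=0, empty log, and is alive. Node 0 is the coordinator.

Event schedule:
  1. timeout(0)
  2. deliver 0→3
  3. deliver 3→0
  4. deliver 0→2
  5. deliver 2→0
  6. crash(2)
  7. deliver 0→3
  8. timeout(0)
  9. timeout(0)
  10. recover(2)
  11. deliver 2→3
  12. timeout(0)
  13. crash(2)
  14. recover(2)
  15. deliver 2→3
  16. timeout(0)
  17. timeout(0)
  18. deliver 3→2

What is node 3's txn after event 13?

1

e1 timeout(0): 0[coor,t=1,-]
e2 deliver 0→3: 3[part,t=1,-]
e3 deliver 3→0: ·
e4 deliver 0→2: 2[part,t=1,-]
e5 deliver 2→0: ·
e6 crash(2): 2[✗part,t=1,-]
e7 deliver 0→3: ·
e8 timeout(0): 0[coor,t=2,-]
e9 timeout(0): 0[coor,t=3,-]
e10 recover(2): 2[part,t=1,-]
e11 deliver 2→3: ·
e12 timeout(0): 0[coor,t=4,-]
e13 crash(2): 2[✗part,t=1,-]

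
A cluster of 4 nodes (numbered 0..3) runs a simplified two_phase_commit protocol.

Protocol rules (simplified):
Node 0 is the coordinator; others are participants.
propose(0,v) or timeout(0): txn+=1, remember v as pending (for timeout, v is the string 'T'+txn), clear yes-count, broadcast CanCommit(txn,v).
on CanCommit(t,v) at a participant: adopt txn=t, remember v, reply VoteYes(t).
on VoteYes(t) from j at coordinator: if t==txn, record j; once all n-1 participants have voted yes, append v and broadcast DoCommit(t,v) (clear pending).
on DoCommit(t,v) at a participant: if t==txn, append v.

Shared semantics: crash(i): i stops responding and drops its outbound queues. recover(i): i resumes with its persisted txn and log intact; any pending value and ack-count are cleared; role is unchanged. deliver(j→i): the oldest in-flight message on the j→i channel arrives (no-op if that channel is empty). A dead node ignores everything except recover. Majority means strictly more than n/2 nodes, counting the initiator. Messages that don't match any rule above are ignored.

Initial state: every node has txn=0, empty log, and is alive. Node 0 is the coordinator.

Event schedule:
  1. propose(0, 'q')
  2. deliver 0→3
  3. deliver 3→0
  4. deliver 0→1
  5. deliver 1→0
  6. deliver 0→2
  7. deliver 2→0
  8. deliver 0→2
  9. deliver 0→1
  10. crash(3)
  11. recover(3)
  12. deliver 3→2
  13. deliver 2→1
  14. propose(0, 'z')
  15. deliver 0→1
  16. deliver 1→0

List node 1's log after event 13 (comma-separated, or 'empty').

step 1 propose(0,'q'): 0={coor,t=1,log=-}
step 2 deliver 0→3: 3={part,t=1,log=-}
step 3 deliver 3→0: —
step 4 deliver 0→1: 1={part,t=1,log=-}
step 5 deliver 1→0: —
step 6 deliver 0→2: 2={part,t=1,log=-}
step 7 deliver 2→0: 0={coor,t=1,log=q}
step 8 deliver 0→2: 2={part,t=1,log=q}
step 9 deliver 0→1: 1={part,t=1,log=q}
step 10 crash(3): 3={✗part,t=1,log=-}
step 11 recover(3): 3={part,t=1,log=-}
step 12 deliver 3→2: —
step 13 deliver 2→1: —

q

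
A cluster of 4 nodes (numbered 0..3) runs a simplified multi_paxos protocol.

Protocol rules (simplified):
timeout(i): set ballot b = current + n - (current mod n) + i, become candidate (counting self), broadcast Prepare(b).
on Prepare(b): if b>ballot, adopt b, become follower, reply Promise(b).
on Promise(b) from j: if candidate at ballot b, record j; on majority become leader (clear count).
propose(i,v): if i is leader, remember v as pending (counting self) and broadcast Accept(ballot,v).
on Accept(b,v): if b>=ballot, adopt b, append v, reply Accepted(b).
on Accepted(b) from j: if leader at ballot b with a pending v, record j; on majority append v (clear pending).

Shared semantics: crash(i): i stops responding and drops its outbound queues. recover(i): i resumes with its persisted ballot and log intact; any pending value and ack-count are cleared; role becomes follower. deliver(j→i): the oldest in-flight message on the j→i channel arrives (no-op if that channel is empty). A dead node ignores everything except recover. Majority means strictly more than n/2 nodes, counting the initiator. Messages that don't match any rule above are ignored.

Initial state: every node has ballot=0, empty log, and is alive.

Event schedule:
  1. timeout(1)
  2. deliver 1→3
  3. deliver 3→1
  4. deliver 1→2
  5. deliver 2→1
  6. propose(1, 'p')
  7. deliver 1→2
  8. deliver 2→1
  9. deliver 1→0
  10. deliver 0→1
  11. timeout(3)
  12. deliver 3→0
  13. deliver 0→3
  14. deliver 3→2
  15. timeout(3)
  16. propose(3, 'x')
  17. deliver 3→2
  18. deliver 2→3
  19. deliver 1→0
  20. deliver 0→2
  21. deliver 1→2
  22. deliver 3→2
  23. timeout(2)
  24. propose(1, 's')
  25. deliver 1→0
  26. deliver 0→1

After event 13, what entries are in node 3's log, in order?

after 1 — timeout(1): n1:cand/b5/[-]
after 2 — deliver 1→3: n3:foll/b5/[-]
after 3 — deliver 3→1: ·
after 4 — deliver 1→2: n2:foll/b5/[-]
after 5 — deliver 2→1: n1:lead/b5/[-]
after 6 — propose(1,'p'): ·
after 7 — deliver 1→2: n2:foll/b5/[p]
after 8 — deliver 2→1: ·
after 9 — deliver 1→0: n0:foll/b5/[-]
after 10 — deliver 0→1: ·
after 11 — timeout(3): n3:cand/b11/[-]
after 12 — deliver 3→0: n0:foll/b11/[-]
after 13 — deliver 0→3: ·

empty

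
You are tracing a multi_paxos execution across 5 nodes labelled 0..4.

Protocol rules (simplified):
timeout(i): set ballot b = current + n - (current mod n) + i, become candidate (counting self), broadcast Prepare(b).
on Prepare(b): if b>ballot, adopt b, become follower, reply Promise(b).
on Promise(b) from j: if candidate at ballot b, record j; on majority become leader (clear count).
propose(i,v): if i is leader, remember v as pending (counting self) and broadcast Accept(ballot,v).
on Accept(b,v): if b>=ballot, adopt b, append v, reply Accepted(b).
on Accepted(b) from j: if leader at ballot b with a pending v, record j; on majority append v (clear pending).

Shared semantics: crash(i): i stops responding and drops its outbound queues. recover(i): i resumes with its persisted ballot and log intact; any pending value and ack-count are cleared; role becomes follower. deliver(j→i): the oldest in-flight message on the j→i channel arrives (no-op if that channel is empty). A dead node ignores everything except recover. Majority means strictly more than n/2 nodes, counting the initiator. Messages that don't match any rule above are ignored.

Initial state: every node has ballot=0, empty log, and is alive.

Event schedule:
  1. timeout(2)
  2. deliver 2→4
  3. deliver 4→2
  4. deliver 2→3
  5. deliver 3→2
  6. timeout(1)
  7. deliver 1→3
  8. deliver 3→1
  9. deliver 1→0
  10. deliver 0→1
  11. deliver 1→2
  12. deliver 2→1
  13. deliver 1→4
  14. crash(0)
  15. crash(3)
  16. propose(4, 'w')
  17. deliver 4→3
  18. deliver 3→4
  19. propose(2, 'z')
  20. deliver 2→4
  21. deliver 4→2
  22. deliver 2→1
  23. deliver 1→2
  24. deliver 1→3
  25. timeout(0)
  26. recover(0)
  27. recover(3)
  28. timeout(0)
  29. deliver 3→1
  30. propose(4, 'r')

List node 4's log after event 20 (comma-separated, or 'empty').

step 1 timeout(2): 2={cand,b=7,log=-}
step 2 deliver 2→4: 4={foll,b=7,log=-}
step 3 deliver 4→2: —
step 4 deliver 2→3: 3={foll,b=7,log=-}
step 5 deliver 3→2: 2={lead,b=7,log=-}
step 6 timeout(1): 1={cand,b=6,log=-}
step 7 deliver 1→3: —
step 8 deliver 3→1: —
step 9 deliver 1→0: 0={foll,b=6,log=-}
step 10 deliver 0→1: —
step 11 deliver 1→2: —
step 12 deliver 2→1: 1={foll,b=7,log=-}
step 13 deliver 1→4: —
step 14 crash(0): 0={✗foll,b=6,log=-}
step 15 crash(3): 3={✗foll,b=7,log=-}
step 16 propose(4,'w'): —
step 17 deliver 4→3: —
step 18 deliver 3→4: —
step 19 propose(2,'z'): —
step 20 deliver 2→4: 4={foll,b=7,log=z}

z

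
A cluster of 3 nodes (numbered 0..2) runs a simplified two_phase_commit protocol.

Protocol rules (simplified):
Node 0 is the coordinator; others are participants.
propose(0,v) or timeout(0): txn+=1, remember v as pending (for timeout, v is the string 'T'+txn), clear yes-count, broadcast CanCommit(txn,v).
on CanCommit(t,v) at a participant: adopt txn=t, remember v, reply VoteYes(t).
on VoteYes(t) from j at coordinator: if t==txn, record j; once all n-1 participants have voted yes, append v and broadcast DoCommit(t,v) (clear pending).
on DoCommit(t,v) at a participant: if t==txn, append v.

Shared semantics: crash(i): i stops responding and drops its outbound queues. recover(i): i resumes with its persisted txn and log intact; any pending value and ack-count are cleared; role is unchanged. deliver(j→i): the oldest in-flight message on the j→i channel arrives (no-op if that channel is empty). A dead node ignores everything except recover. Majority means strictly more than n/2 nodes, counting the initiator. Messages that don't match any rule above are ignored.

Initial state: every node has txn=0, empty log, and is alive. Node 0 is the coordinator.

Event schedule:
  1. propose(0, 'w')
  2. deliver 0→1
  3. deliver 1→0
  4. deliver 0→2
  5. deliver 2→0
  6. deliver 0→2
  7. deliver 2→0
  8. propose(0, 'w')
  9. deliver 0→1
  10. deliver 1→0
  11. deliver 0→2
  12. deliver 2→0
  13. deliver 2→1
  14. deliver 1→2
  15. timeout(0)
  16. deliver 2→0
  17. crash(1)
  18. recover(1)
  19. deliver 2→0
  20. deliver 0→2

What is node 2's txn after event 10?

1

1. propose(0,'w'):  <0:coor t1 ->
2. deliver 0→1:  <1:part t1 ->
3. deliver 1→0:  nop
4. deliver 0→2:  <2:part t1 ->
5. deliver 2→0:  <0:coor t1 w>
6. deliver 0→2:  <2:part t1 w>
7. deliver 2→0:  nop
8. propose(0,'w'):  <0:coor t2 w>
9. deliver 0→1:  <1:part t1 w>
10. deliver 1→0:  nop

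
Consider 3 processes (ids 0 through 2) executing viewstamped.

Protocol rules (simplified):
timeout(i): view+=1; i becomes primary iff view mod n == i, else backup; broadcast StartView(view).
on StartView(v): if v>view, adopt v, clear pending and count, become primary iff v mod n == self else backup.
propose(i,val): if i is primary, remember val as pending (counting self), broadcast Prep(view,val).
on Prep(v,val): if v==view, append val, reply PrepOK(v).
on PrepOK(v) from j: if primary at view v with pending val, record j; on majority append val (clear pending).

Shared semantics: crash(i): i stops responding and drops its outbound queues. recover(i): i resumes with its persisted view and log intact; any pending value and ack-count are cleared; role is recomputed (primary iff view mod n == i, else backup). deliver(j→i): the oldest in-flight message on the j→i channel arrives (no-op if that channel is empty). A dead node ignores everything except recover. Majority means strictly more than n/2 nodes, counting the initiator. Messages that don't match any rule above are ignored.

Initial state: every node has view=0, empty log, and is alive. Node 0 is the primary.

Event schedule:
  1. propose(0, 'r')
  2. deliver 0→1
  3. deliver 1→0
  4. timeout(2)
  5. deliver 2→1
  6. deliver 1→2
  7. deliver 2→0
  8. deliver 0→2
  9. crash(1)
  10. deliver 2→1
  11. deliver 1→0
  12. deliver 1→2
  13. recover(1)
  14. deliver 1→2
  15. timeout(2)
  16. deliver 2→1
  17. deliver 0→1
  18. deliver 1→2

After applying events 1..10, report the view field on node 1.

1

1. propose(0,'r'):  nop
2. deliver 0→1:  <1:back v0 r>
3. deliver 1→0:  <0:prim v0 r>
4. timeout(2):  <2:back v1 ->
5. deliver 2→1:  <1:prim v1 r>
6. deliver 1→2:  nop
7. deliver 2→0:  <0:back v1 r>
8. deliver 0→2:  nop
9. crash(1):  <1:✗prim v1 r>
10. deliver 2→1:  nop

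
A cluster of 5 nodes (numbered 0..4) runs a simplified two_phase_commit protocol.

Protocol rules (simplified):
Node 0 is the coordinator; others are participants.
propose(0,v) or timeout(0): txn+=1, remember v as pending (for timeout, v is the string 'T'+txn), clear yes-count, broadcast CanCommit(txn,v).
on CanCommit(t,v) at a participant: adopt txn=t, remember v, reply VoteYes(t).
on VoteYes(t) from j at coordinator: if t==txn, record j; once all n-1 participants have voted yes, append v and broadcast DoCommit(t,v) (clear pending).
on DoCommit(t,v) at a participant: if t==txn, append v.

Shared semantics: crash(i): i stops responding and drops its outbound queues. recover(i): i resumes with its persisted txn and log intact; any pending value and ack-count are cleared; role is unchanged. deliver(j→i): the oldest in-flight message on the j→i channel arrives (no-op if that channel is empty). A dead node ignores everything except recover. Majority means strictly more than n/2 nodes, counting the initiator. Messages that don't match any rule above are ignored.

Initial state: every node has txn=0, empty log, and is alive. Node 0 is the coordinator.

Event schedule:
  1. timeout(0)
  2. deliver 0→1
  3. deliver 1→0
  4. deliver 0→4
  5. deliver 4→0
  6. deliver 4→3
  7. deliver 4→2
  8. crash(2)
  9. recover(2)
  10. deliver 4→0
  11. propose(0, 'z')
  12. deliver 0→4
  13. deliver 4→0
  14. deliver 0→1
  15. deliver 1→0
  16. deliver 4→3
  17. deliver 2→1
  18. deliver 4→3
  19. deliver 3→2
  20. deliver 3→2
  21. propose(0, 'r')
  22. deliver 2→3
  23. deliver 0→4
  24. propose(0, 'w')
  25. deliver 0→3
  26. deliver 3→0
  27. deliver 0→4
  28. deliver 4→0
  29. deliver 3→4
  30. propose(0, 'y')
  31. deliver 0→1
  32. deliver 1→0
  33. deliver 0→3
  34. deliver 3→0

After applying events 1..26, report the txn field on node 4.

3

step 1 timeout(0): 0={coor,t=1,log=-}
step 2 deliver 0→1: 1={part,t=1,log=-}
step 3 deliver 1→0: —
step 4 deliver 0→4: 4={part,t=1,log=-}
step 5 deliver 4→0: —
step 6 deliver 4→3: —
step 7 deliver 4→2: —
step 8 crash(2): 2={✗part,t=0,log=-}
step 9 recover(2): 2={part,t=0,log=-}
step 10 deliver 4→0: —
step 11 propose(0,'z'): 0={coor,t=2,log=-}
step 12 deliver 0→4: 4={part,t=2,log=-}
step 13 deliver 4→0: —
step 14 deliver 0→1: 1={part,t=2,log=-}
step 15 deliver 1→0: —
step 16 deliver 4→3: —
step 17 deliver 2→1: —
step 18 deliver 4→3: —
step 19 deliver 3→2: —
step 20 deliver 3→2: —
step 21 propose(0,'r'): 0={coor,t=3,log=-}
step 22 deliver 2→3: —
step 23 deliver 0→4: 4={part,t=3,log=-}
step 24 propose(0,'w'): 0={coor,t=4,log=-}
step 25 deliver 0→3: 3={part,t=1,log=-}
step 26 deliver 3→0: —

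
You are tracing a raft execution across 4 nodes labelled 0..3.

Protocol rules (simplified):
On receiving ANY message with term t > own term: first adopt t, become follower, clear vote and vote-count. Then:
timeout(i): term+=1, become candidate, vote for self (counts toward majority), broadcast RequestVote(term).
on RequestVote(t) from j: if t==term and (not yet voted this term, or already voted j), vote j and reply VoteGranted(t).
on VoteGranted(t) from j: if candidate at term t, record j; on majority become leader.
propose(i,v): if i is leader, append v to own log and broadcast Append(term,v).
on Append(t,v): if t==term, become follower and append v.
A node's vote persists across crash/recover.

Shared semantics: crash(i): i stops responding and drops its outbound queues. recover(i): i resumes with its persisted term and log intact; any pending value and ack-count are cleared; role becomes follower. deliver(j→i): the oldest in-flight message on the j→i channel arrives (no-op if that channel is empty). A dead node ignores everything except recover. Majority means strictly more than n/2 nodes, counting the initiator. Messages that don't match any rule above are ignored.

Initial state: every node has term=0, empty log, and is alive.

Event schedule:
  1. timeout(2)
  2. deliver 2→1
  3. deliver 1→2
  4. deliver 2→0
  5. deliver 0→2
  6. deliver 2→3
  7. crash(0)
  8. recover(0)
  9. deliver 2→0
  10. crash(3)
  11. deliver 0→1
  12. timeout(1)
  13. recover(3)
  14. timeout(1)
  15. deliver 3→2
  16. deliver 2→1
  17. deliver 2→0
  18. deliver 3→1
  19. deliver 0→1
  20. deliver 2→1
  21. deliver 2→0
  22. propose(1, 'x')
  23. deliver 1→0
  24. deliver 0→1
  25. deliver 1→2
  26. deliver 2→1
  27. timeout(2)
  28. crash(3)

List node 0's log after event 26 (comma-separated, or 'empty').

step 1 timeout(2): 2={cand,t=1,log=-}
step 2 deliver 2→1: 1={foll,t=1,log=-}
step 3 deliver 1→2: —
step 4 deliver 2→0: 0={foll,t=1,log=-}
step 5 deliver 0→2: 2={lead,t=1,log=-}
step 6 deliver 2→3: 3={foll,t=1,log=-}
step 7 crash(0): 0={✗foll,t=1,log=-}
step 8 recover(0): 0={foll,t=1,log=-}
step 9 deliver 2→0: —
step 10 crash(3): 3={✗foll,t=1,log=-}
step 11 deliver 0→1: —
step 12 timeout(1): 1={cand,t=2,log=-}
step 13 recover(3): 3={foll,t=1,log=-}
step 14 timeout(1): 1={cand,t=3,log=-}
step 15 deliver 3→2: —
step 16 deliver 2→1: —
step 17 deliver 2→0: —
step 18 deliver 3→1: —
step 19 deliver 0→1: —
step 20 deliver 2→1: —
step 21 deliver 2→0: —
step 22 propose(1,'x'): —
step 23 deliver 1→0: 0={foll,t=2,log=-}
step 24 deliver 0→1: —
step 25 deliver 1→2: 2={foll,t=2,log=-}
step 26 deliver 2→1: —

empty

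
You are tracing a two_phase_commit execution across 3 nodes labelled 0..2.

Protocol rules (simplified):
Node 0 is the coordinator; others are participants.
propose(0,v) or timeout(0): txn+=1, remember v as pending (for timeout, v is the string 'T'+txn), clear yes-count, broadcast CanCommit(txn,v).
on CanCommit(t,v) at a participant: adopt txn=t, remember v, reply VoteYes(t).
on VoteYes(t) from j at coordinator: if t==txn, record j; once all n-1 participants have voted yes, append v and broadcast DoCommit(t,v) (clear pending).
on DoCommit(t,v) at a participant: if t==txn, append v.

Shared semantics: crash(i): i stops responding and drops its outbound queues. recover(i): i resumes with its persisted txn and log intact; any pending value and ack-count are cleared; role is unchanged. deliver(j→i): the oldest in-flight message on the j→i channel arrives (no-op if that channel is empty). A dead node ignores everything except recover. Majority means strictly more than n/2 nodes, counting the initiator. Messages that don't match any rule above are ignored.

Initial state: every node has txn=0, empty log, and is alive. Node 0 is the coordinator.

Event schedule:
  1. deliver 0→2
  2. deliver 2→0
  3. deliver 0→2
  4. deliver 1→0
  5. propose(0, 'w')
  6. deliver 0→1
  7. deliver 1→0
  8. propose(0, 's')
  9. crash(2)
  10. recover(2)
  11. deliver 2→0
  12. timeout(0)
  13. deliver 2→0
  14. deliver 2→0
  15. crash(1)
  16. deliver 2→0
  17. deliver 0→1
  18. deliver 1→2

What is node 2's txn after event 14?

1. deliver 0→2:  nop
2. deliver 2→0:  nop
3. deliver 0→2:  nop
4. deliver 1→0:  nop
5. propose(0,'w'):  <0:coor t1 ->
6. deliver 0→1:  <1:part t1 ->
7. deliver 1→0:  nop
8. propose(0,'s'):  <0:coor t2 ->
9. crash(2):  <2:✗part t0 ->
10. recover(2):  <2:part t0 ->
11. deliver 2→0:  nop
12. timeout(0):  <0:coor t3 ->
13. deliver 2→0:  nop
14. deliver 2→0:  nop

0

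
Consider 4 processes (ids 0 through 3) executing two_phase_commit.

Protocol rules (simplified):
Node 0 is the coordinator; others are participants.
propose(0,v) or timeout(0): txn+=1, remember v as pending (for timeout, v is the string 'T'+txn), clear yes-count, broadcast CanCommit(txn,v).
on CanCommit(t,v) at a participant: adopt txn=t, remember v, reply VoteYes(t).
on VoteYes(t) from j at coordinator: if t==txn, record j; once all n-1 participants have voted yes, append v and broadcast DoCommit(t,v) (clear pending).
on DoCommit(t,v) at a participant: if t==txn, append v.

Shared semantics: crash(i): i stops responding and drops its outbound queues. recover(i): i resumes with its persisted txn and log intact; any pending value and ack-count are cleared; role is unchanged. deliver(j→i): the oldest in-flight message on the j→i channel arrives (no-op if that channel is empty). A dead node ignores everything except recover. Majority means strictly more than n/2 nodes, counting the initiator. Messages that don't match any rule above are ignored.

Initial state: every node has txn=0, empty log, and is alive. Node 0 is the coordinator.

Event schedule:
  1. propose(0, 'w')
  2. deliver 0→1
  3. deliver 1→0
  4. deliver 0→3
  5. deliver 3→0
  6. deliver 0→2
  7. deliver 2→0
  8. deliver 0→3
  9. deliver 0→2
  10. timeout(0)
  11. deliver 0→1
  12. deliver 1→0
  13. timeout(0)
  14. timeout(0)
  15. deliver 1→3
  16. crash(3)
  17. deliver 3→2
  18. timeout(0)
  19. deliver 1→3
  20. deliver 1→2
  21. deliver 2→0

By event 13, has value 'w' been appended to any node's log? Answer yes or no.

[1] propose(0,'w') → N0(coor t1 [-])
[2] deliver 0→1 → N1(part t1 [-])
[3] deliver 1→0 → ∅
[4] deliver 0→3 → N3(part t1 [-])
[5] deliver 3→0 → ∅
[6] deliver 0→2 → N2(part t1 [-])
[7] deliver 2→0 → N0(coor t1 [w])
[8] deliver 0→3 → N3(part t1 [w])
[9] deliver 0→2 → N2(part t1 [w])
[10] timeout(0) → N0(coor t2 [w])
[11] deliver 0→1 → N1(part t1 [w])
[12] deliver 1→0 → ∅
[13] timeout(0) → N0(coor t3 [w])

yes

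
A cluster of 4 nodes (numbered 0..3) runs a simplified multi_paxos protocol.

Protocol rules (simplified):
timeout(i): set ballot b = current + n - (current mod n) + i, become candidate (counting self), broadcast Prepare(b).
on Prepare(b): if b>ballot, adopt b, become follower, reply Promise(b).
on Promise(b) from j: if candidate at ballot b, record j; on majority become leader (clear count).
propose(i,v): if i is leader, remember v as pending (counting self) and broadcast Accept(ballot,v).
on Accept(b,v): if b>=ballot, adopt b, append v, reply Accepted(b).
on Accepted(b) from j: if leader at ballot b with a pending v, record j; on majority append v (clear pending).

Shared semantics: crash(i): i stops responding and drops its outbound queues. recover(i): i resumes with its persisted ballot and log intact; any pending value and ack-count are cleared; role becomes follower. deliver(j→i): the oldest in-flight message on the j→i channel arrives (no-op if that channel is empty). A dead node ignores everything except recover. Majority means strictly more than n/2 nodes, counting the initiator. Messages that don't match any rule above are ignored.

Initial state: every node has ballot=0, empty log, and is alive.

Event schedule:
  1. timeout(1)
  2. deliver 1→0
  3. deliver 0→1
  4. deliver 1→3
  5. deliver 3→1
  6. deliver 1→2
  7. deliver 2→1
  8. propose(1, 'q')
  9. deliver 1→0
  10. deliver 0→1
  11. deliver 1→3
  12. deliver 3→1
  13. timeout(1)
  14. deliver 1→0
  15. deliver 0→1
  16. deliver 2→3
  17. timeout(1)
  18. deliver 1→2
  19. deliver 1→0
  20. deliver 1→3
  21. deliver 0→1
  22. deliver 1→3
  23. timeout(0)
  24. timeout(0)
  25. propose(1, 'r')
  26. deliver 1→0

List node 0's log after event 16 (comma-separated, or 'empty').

[1] timeout(1) → N1(cand b5 [-])
[2] deliver 1→0 → N0(foll b5 [-])
[3] deliver 0→1 → ∅
[4] deliver 1→3 → N3(foll b5 [-])
[5] deliver 3→1 → N1(lead b5 [-])
[6] deliver 1→2 → N2(foll b5 [-])
[7] deliver 2→1 → ∅
[8] propose(1,'q') → ∅
[9] deliver 1→0 → N0(foll b5 [q])
[10] deliver 0→1 → ∅
[11] deliver 1→3 → N3(foll b5 [q])
[12] deliver 3→1 → N1(lead b5 [q])
[13] timeout(1) → N1(cand b9 [q])
[14] deliver 1→0 → N0(foll b9 [q])
[15] deliver 0→1 → ∅
[16] deliver 2→3 → ∅

q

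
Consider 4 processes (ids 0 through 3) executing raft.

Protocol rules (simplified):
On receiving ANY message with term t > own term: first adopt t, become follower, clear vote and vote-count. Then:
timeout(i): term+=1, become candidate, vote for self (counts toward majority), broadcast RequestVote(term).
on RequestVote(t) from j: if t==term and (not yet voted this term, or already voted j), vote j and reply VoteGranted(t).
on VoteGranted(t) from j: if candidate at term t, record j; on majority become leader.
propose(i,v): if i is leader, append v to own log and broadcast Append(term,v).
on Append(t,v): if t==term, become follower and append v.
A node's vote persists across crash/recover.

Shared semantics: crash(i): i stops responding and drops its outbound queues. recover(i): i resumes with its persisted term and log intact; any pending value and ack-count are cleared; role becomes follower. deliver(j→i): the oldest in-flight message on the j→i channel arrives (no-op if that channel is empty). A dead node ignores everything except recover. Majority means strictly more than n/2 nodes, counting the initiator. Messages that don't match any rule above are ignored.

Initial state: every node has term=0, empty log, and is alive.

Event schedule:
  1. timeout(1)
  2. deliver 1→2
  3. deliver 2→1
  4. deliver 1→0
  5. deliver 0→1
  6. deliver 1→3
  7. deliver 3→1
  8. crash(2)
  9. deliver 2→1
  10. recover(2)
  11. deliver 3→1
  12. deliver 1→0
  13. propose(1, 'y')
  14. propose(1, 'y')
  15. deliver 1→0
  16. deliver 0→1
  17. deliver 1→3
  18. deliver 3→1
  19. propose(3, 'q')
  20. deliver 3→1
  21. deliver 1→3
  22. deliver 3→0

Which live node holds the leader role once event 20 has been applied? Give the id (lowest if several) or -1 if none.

[1] timeout(1) → N1(cand t1 [-])
[2] deliver 1→2 → N2(foll t1 [-])
[3] deliver 2→1 → ∅
[4] deliver 1→0 → N0(foll t1 [-])
[5] deliver 0→1 → N1(lead t1 [-])
[6] deliver 1→3 → N3(foll t1 [-])
[7] deliver 3→1 → ∅
[8] crash(2) → N2(✗foll t1 [-])
[9] deliver 2→1 → ∅
[10] recover(2) → N2(foll t1 [-])
[11] deliver 3→1 → ∅
[12] deliver 1→0 → ∅
[13] propose(1,'y') → N1(lead t1 [y])
[14] propose(1,'y') → N1(lead t1 [y,y])
[15] deliver 1→0 → N0(foll t1 [y])
[16] deliver 0→1 → ∅
[17] deliver 1→3 → N3(foll t1 [y])
[18] deliver 3→1 → ∅
[19] propose(3,'q') → ∅
[20] deliver 3→1 → ∅

1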